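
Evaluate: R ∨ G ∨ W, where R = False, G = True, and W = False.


R = False, G = True, W = False
Step 1: R ∨ G = False OR True = True
Step 2: True ∨ W = True OR False = True
OR is true when at least one operand is true.

True


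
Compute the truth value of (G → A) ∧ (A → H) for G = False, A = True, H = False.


G = False, A = True, H = False
Step 1: G → A is false only when G=True and A=False. Result: True
Step 2: A → H is false only when A=True and H=False. Result: False
Step 3: True ∧ False = False

False


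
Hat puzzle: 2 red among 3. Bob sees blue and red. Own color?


Total red = 2, seen red = 1
Own red = 2 - 1 = 1
Bob's hat is red.

red


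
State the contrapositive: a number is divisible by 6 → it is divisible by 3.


Original: If a number is divisible by 6, then it is divisible by 3
Contrapositive: If ¬Q, then ¬P
Negate Q: not (it is divisible by 3)
Negate P: not (a number is divisible by 6)

If not (it is divisible by 3), then not (a number is divisible by 6).


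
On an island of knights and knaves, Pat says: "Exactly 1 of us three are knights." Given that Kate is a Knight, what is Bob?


Pat claims exactly 1 knights among Pat, Kate, Bob.
Given: Kate is a Knight.

Case 1: Pat is a Knight (tells truth)
  Then exactly 1 of the three are knights.
  Counting Pat, Kate: 2 knight(s) so far. Need -1 more → impossible.
Case 2: Pat is a Knave (lies)
  Then the count is NOT 1.
  If Bob = Knave, count = 1 = 1 → claim would be true, contradicts lie.
  If Bob = Knight, count = 2 ≠ 1 → lie confirmed ✓

Bob is a Knight.

Knight


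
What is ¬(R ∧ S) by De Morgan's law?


De Morgan's law: ¬(P ∧ Q) ≡ ¬P ∨ ¬Q
¬(R ∧ S) = ¬R ∨ ¬S

¬R ∨ ¬S


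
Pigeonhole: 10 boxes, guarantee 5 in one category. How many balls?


Pigeonhole: to guarantee k in one of n categories, need (k-1)×n + 1.
k = 5, n = 10
Minimum = (5-1) × 10 + 1 = 4 × 10 + 1

41


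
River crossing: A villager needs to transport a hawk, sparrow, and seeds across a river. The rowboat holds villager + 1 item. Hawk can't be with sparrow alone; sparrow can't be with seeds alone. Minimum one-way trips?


1. villager+sparrow → 2. villager ← 3. villager+hawk → 4. villager+sparrow ← 5. villager+seeds → 6. villager ← 7. villager+sparrow →
Minimum trips = 7

7


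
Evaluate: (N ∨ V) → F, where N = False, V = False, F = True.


N = False, V = False, F = True
Step 1: N ∨ V = False OR False = False
Step 2: (False) → F: false only when antecedent=True and F=False.
Result: True

True


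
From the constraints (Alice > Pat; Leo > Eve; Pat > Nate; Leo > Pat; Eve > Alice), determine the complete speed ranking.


Constraints: Alice > Pat; Leo > Eve; Pat > Nate; Leo > Pat; Eve > Alice
Method: at each step, the next-highest is the one remaining person who never appears on the smaller side of a constraint between remaining people.
  Step 1: remaining {Leo, Nate, Eve, Alice, Pat}; on the smaller side: {Nate, Eve, Alice, Pat} → Leo is next (Leo > Eve; Leo > Pat).
  Step 2: remaining {Nate, Eve, Alice, Pat}; on the smaller side: {Nate, Alice, Pat} → Eve is next (Eve > Alice).
  Step 3: remaining {Nate, Alice, Pat}; on the smaller side: {Nate, Pat} → Alice is next (Alice > Pat).
  Step 4: remaining {Nate, Pat}; on the smaller side: {Nate} → Pat is next (Pat > Nate).
  Step 5: only Nate remains → lowest.
Final ranking (highest to lowest):

Leo > Eve > Alice > Pat > Nate


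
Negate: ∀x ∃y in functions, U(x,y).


Original: ∀x ∃y U(x,y)
Rule: ¬∀→∃, ¬∃→∀, negate predicate.
Negation: ∃x ∀y ¬U(x,y)

∃x ∀y ¬U(x,y)


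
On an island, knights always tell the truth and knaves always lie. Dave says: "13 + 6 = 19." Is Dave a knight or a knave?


Statement: "13 + 6 = 19."
Actual: 13 + 6 = 19
Claimed: 19
Statement is TRUE → Dave tells the truth → Knight

Knight


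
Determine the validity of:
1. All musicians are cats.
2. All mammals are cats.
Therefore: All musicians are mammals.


Premise 1: All musicians are cats.
Premise 2: All mammals are cats.
Conclusion: All musicians are mammals.
Fallacy: undistributed middle. cats is predicate in both.
Counterexample: musicians and mammals could be disjoint subsets of cats.

Invalid


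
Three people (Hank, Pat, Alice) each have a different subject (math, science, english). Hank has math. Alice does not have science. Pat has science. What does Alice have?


From clues:
  Pat → science
  Hank → math
By elimination, Alice gets the remaining.

english


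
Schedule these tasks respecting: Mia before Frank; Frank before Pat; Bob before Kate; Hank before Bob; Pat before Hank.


Constraints: Mia before Frank; Frank before Pat; Bob before Kate; Hank before Bob; Pat before Hank
Method: repeatedly schedule the remaining task that has no remaining task required before it.
  Step 1: remaining {Mia, Bob, Hank, Kate, Frank, Pat}; every task except Mia still has a predecessor pending → schedule Mia.
  Step 2: remaining {Bob, Hank, Kate, Frank, Pat}; every task except Frank still has a predecessor pending → schedule Frank.
  Step 3: remaining {Bob, Hank, Kate, Pat}; every task except Pat still has a predecessor pending → schedule Pat.
  Step 4: remaining {Bob, Hank, Kate}; every task except Hank still has a predecessor pending → schedule Hank.
  Step 5: remaining {Bob, Kate}; every task except Bob still has a predecessor pending → schedule Bob.
  Step 6: only Kate remains → schedule Kate.
Resulting order:

Mia → Frank → Pat → Hank → Bob → Kate


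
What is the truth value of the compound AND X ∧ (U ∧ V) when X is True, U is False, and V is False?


X = True, U = False, V = False
Step 1: U ∧ V = False AND False = False
Step 2: X ∧ False = True AND False = False
AND is true only when ALL operands are true.

False


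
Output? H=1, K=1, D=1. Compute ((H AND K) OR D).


H AND K = 1&1 = 1
1 OR 1 = 1

1


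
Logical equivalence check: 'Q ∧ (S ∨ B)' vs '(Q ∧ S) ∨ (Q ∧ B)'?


Expression 1: Q ∧ (S ∨ B)
Expression 2: (Q ∧ S) ∨ (Q ∧ B)
Truth table (Q S B | Expr1 Expr2):
  T T T |   T     T
  T T F |   T     T
  T F T |   T     T
  T F F |   F     F
  F T T |   F     F
  F T F |   F     F
  F F T |   F     F
  F F F |   F     F
All 8 rows agree, so the expressions are logically equivalent.

Yes


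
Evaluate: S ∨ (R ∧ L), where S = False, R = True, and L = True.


S = False, R = True, L = True
Step 1: R ∧ L = True AND True = True
Step 2: S ∨ True = False OR True = True
AND evaluated first (higher precedence); then OR applied.

True


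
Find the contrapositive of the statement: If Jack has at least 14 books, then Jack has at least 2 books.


Original: If Jack has at least 14 books, then Jack has at least 2 books
Contrapositive: If ¬Q, then ¬P
Negate Q: not (Jack has at least 2 books)
Negate P: not (Jack has at least 14 books)

If not (Jack has at least 2 books), then not (Jack has at least 14 books).


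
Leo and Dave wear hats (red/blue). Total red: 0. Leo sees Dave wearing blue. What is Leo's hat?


Total red = 0, Dave = blue
Red accounted for: 0
Remaining for Leo: 0
Leo's hat is blue.

blue


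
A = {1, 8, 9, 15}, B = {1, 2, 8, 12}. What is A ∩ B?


A = {1, 8, 9, 15}
B = {1, 2, 8, 12}
Operation: intersection
Elements in both: 1, 8

{1, 8}


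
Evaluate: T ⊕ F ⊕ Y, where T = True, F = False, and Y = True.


T = True, F = False, Y = True
Step 1: T ⊕ F = True XOR False = True
Step 2: True ⊕ Y = True XOR True = False
XOR is true when an odd number of operands are true.

False


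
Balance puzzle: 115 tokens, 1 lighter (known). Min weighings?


Each weighing has 3 outcomes (left heavy / balance / right heavy), so k weighings distinguish at most 3^k cases; splitting into three near-equal groups achieves this.
Need 3^k ≥ 115: 3^4 = 81 < 115 ≤ 3^5 = 243
k = ⌈log₃(115)⌉ = 5

5


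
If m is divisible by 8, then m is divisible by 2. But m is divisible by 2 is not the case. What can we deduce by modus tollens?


Modus tollens: P → Q, ¬Q ⊢ ¬P
P: m is divisible by 8
Q: m is divisible by 2
We have P → Q and Q is false.
By modus tollens, P must be false.

It is not the case that m is divisible by 8


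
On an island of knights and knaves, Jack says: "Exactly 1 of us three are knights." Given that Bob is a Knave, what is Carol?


Jack claims exactly 1 knights among Jack, Bob, Carol.
Given: Bob is a Knave.

Case 1: Jack is a Knight (tells truth)
  Then exactly 1 of the three are knights.
  Counting Jack, Bob: 1 knight(s) so far. Need 0 more → Carol = Knave.
Case 2: Jack is a Knave (lies)
  Then the count is NOT 1.
  If Carol = Knight, count = 1 = 1 → claim would be true, contradicts lie.
  If Carol = Knave, count = 0 ≠ 1 → lie confirmed ✓

Carol is a Knave.

Knave


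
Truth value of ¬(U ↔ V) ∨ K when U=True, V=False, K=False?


U = True, V = False, K = False
Expression: ¬(U ↔ V) ∨ K
Step 1: U ↔ V = (True iff False) = False
Step 2: ¬(U ↔ V) = NOT False = True
Step 3: (True) ∨ K = True OR False = True

True


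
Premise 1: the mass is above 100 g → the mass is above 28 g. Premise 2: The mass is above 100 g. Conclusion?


Modus ponens: P → Q, P ⊢ Q
P: the mass is above 100 g
Q: the mass is above 28 g
We have P → Q and P is true.
By modus ponens, Q must be true.

The mass is above 28 g


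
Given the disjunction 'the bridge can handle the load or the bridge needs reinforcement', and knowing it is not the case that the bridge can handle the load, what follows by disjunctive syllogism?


Disjunctive syllogism: P ∨ Q, ¬P ⊢ Q
Disjunction: the bridge can handle the load ∨ the bridge needs reinforcement
We know it is not the case that the bridge can handle the load.
By disjunctive syllogism, the other disjunct must be true.

The bridge needs reinforcement


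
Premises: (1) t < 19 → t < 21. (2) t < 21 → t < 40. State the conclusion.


Hypothetical syllogism: P → Q, Q → R ⊢ P → R
Premise 1: t < 19 → t < 21
Premise 2: t < 21 → t < 40
Chain the implications: the middle term (t < 21) links the two.
Conclusion: If t < 19, then t < 40.

If t < 19, then t < 40.


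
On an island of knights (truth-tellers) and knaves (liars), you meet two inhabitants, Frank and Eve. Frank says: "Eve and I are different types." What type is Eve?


Frank says: "Eve and I are different types."
Case 1: Frank is a Knight (truth-teller)
  Statement is true → they ARE different → Eve is a Knave
Case 2: Frank is a Knave (liar)
  Statement is false → they are NOT different → Eve is a Knave
In both cases, Eve is a Knave.

Knave


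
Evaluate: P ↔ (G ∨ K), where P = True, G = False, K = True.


P = True, G = False, K = True
Step 1: G ∨ K = False OR True = True
Step 2: P ↔ (True): true when both sides have same truth value.
Result: True ↔ True = True

True


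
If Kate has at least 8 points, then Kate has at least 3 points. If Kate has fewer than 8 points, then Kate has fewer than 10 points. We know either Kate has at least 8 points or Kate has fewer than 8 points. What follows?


Constructive dilemma: (P → Q) ∧ (R → S), P ∨ R ⊢ Q ∨ S
Premise 1: Kate has at least 8 points → Kate has at least 3 points
Premise 2: Kate has fewer than 8 points → Kate has fewer than 10 points
Premise 3: Kate has at least 8 points ∨ Kate has fewer than 8 points
Case 1: Assuming Kate has at least 8 points, then by Premise 1, Kate has at least 3 points.
Case 2: Assuming Kate has fewer than 8 points, then by Premise 2, Kate has fewer than 10 points.
Since one of Kate has at least 8 points or Kate has fewer than 8 points must hold, we get Kate has at least 3 points or Kate has fewer than 10 points.

Kate has at least 3 points or Kate has fewer than 10 points.


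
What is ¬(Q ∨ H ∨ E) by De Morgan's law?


De Morgan's law: ¬(P ∨ Q ∨ R) ≡ ¬P ∧ ¬Q ∧ ¬R
¬(Q ∨ H ∨ E) = ¬Q ∧ ¬H ∧ ¬E

¬Q ∧ ¬H ∧ ¬E


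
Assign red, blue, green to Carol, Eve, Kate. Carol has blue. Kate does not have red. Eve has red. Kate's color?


From clues:
  Carol → blue
  Eve → red
By elimination, Kate gets the remaining.

green


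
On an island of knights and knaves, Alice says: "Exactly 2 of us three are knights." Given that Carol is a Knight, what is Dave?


Alice claims exactly 2 knights among Alice, Carol, Dave.
Given: Carol is a Knight.

Case 1: Alice is a Knight (tells truth)
  Then exactly 2 of the three are knights.
  Counting Alice, Carol: 2 knight(s) so far. Need 0 more → Dave = Knave.
Case 2: Alice is a Knave (lies)
  Then the count is NOT 2.
  If Dave = Knight, count = 2 = 2 → claim would be true, contradicts lie.
  If Dave = Knave, count = 1 ≠ 2 → lie confirmed ✓

Dave is a Knave.

Knave


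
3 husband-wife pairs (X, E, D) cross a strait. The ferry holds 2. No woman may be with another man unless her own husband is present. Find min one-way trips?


Label couples X, E, D (H = husband, W = wife).
Counting alone: 6 people, the ferry carries 2 and someone must bring it back, so each round trip nets at most +1 on the far side until the last crossing → at least 9 trips. The jealousy constraint makes 9 impossible; the shortest valid schedule has 11:
1. WX+WE →  (far: WX,WE; near: HX,HE,HD,WD)
2. WX ←       (far: WE; near: HX,HE,HD,WX,WD)
3. WX+WD →  (far: WX,WE,WD; near: HX,HE,HD)
4. WX ←       (far: WE,WD; near: HX,HE,HD,WX)
5. HE+HD →  (far: HE,WE,HD,WD; near: HX,WX)
6. HE+WE ←  (far: HD,WD; near: HX,WX,HE,WE)
7. HX+HE →  (far: HX,HE,HD,WD; near: WX,WE)
8. WD ←       (far: HX,HE,HD; near: WX,WE,WD)
9. WX+WE →  (far: HX,WX,HE,WE,HD; near: WD)
10. HD ←      (far: HX,WX,HE,WE; near: HD,WD)
11. HD+WD → (far: all six; near: empty)
In every state each wife is either with her husband or with no other man.
Minimum trips = 11

11


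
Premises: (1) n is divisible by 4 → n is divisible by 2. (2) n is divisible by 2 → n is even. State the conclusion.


Hypothetical syllogism: P → Q, Q → R ⊢ P → R
Premise 1: n is divisible by 4 → n is divisible by 2
Premise 2: n is divisible by 2 → n is even
Chain the implications: the middle term (n is divisible by 2) links the two.
Conclusion: If n is divisible by 4, then n is even.

If n is divisible by 4, then n is even.


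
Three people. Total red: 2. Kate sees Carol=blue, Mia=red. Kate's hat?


Total red = 2, seen red = 1
Own red = 2 - 1 = 1
Kate's hat is red.

red


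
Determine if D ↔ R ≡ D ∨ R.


Expression 1: D ↔ R
Expression 2: D ∨ R
Truth table (D R | Expr1 Expr2):
  T T |   T     T
  T F |   F     T   ← differ
  F T |   F     T   ← differ
  F F |   T     F   ← differ
Counterexample: D=T, R=F gives Expr1 = F but Expr2 = T, so the expressions are NOT logically equivalent.

No


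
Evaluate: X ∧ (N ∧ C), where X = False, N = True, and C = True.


X = False, N = True, C = True
Step 1: N ∧ C = True AND True = True
Step 2: X ∧ True = False AND True = False
AND is true only when ALL operands are true.

False


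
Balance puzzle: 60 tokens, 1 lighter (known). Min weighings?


Each weighing has 3 outcomes (left heavy / balance / right heavy), so k weighings distinguish at most 3^k cases; splitting into three near-equal groups achieves this.
Need 3^k ≥ 60: 3^3 = 27 < 60 ≤ 3^4 = 81
k = ⌈log₃(60)⌉ = 4

4


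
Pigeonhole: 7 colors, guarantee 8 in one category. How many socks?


Pigeonhole: to guarantee k in one of n categories, need (k-1)×n + 1.
k = 8, n = 7
Minimum = (8-1) × 7 + 1 = 7 × 7 + 1

50


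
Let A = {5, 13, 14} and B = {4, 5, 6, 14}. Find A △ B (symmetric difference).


A = {5, 13, 14}
B = {4, 5, 6, 14}
Operation: symmetric difference
In A only: [13], in B only: [4, 6]

{4, 6, 13}


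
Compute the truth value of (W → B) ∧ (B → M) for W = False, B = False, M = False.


W = False, B = False, M = False
Step 1: W → B is false only when W=True and B=False. Result: True
Step 2: B → M is false only when B=True and M=False. Result: True
Step 3: True ∧ True = True

True


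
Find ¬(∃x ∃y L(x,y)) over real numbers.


Original: ∃x ∃y L(x,y)
Rule: ¬∀→∃, ¬∃→∀, negate predicate.
Negation: ∀x ∀y ¬L(x,y)

∀x ∀y ¬L(x,y)


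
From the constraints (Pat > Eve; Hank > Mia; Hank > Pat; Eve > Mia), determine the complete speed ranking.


Constraints: Pat > Eve; Hank > Mia; Hank > Pat; Eve > Mia
Method: at each step, the next-highest is the one remaining person who never appears on the smaller side of a constraint between remaining people.
  Step 1: remaining {Mia, Pat, Hank, Eve}; on the smaller side: {Mia, Pat, Eve} → Hank is next (Hank > Mia; Hank > Pat).
  Step 2: remaining {Mia, Pat, Eve}; on the smaller side: {Mia, Eve} → Pat is next (Pat > Eve).
  Step 3: remaining {Mia, Eve}; on the smaller side: {Mia} → Eve is next (Eve > Mia).
  Step 4: only Mia remains → lowest.
Final ranking (highest to lowest):

Hank > Pat > Eve > Mia


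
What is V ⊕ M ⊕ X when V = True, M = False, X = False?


V = True, M = False, X = False
Step 1: V ⊕ M = True XOR False = True
Step 2: True ⊕ X = True XOR False = True
XOR is true when an odd number of operands are true.

True


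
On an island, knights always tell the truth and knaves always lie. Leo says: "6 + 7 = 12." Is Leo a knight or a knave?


Statement: "6 + 7 = 12."
Actual: 6 + 7 = 13
Claimed: 12
Statement is FALSE → Leo lies → Knave

Knave


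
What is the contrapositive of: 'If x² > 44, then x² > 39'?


Original: If x² > 44, then x² > 39
Contrapositive: If ¬Q, then ¬P
Negate Q: not (x² > 39)
Negate P: not (x² > 44)

If not (x² > 39), then not (x² > 44).


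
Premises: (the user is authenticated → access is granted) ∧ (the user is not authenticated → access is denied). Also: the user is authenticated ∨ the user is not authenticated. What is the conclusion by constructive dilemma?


Constructive dilemma: (P → Q) ∧ (R → S), P ∨ R ⊢ Q ∨ S
Premise 1: the user is authenticated → access is granted
Premise 2: the user is not authenticated → access is denied
Premise 3: the user is authenticated ∨ the user is not authenticated
Case 1: Assuming the user is authenticated, then by Premise 1, access is granted.
Case 2: Assuming the user is not authenticated, then by Premise 2, access is denied.
Since one of the user is authenticated or the user is not authenticated must hold, we get access is granted or access is denied.

Access is granted or access is denied.


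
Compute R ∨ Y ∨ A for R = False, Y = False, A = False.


R = False, Y = False, A = False
Step 1: R ∨ Y = False OR False = False
Step 2: False ∨ A = False OR False = False
OR is true when at least one operand is true.

False


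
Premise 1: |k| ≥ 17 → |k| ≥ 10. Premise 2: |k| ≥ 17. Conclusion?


Modus ponens: P → Q, P ⊢ Q
P: |k| ≥ 17
Q: |k| ≥ 10
We have P → Q and P is true.
By modus ponens, Q must be true.

|k| ≥ 10


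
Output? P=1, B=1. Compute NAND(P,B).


P AND B = 1
NOT(1) = 0

0


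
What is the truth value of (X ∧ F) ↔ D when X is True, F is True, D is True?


X = True, F = True, D = True
Step 1: X ∧ F = True AND True = True
Step 2: (True) ↔ D: true when both sides have same truth value.
Result: True ↔ True = True

True


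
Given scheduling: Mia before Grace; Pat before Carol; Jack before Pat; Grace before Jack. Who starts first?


Constraints: Mia before Grace; Pat before Carol; Jack before Pat; Grace before Jack
The first task can have nothing scheduled before it, so it must never appear on the right of a 'before'.
Tasks appearing after some 'before': Grace, Carol, Pat, Jack.
The only task not in that list is Mia → it is first.

Mia


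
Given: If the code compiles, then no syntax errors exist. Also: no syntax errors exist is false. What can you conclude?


Modus tollens: P → Q, ¬Q ⊢ ¬P
P: the code compiles
Q: no syntax errors exist
We have P → Q and Q is false.
By modus tollens, P must be false.

It is not the case that the code compiles


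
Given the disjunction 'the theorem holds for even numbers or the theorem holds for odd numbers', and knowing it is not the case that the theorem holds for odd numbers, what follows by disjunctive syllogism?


Disjunctive syllogism: P ∨ Q, ¬P ⊢ Q
Disjunction: the theorem holds for even numbers ∨ the theorem holds for odd numbers
We know it is not the case that the theorem holds for odd numbers.
By disjunctive syllogism, the other disjunct must be true.

The theorem holds for even numbers


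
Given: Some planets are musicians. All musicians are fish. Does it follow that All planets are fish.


Premise 1: Some planets are musicians.
Premise 2: All musicians are fish.
Conclusion: All planets are fish.
Fallacy: illicit minor. The minor term (planets) is distributed in the conclusion ('All planets ...') but undistributed in its premise ('Some planets are musicians' doesn't cover all planets).
Only 'Some planets are fish' follows, not 'All'.

Invalid


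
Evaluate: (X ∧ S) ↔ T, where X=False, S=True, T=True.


X = False, S = True, T = True
Expression: (X ∧ S) ↔ T
Step 1: X ∧ S = False AND True = False
Step 2: (False) ↔ T = (False iff True) = False

False


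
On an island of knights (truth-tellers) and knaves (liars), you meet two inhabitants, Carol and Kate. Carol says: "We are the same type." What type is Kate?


Carol says: "We are the same type."
Case 1: Carol is a Knight (truth-teller)
  Statement is true → they ARE the same → Kate is also a Knight
Case 2: Carol is a Knave (liar)
  Statement is false → they are NOT the same → Kate is a Knight
In both cases, Kate is a Knight.

Knight


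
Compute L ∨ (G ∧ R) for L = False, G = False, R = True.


L = False, G = False, R = True
Step 1: G ∧ R = False AND True = False
Step 2: L ∨ False = False OR False = False
AND evaluated first (higher precedence); then OR applied.

False


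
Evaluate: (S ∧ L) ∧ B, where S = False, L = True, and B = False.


S = False, L = True, B = False
Step 1: S ∧ L = False AND True = False
Step 2: False ∧ B = False AND False = False
AND is true only when ALL operands are true.

False


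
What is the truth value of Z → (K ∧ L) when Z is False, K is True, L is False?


Z = False, K = True, L = False
Step 1: K ∧ L = True AND False = False
Step 2: Z → (False): false only when Z=True and consequent=False.
Result: True

True


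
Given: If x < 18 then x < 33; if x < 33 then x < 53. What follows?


Hypothetical syllogism: P → Q, Q → R ⊢ P → R
Premise 1: x < 18 → x < 33
Premise 2: x < 33 → x < 53
Chain the implications: the middle term (x < 33) links the two.
Conclusion: If x < 18, then x < 53.

If x < 18, then x < 53.


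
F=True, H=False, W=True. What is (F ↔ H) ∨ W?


F = True, H = False, W = True
Expression: (F ↔ H) ∨ W
Step 1: F ↔ H = (True iff False) (true when values match) = False
Step 2: (False) ∨ W = False OR True = True

True


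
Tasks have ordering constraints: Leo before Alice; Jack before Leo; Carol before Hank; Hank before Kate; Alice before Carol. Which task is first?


Constraints: Leo before Alice; Jack before Leo; Carol before Hank; Hank before Kate; Alice before Carol
The first task can have nothing scheduled before it, so it must never appear on the right of a 'before'.
Tasks appearing after some 'before': Alice, Leo, Hank, Kate, Carol.
The only task not in that list is Jack → it is first.

Jack


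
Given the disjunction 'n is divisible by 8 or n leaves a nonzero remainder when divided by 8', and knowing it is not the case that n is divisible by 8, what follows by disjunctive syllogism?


Disjunctive syllogism: P ∨ Q, ¬P ⊢ Q
Disjunction: n is divisible by 8 ∨ n leaves a nonzero remainder when divided by 8
We know it is not the case that n is divisible by 8.
By disjunctive syllogism, the other disjunct must be true.

n leaves a nonzero remainder when divided by 8


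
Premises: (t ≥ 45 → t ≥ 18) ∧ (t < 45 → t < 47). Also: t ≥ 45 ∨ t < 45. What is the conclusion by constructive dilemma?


Constructive dilemma: (P → Q) ∧ (R → S), P ∨ R ⊢ Q ∨ S
Premise 1: t ≥ 45 → t ≥ 18
Premise 2: t < 45 → t < 47
Premise 3: t ≥ 45 ∨ t < 45
Case 1: Assuming t ≥ 45, then by Premise 1, t ≥ 18.
Case 2: Assuming t < 45, then by Premise 2, t < 47.
Since one of t ≥ 45 or t < 45 must hold, we get t ≥ 18 or t < 47.

t ≥ 18 or t < 47.


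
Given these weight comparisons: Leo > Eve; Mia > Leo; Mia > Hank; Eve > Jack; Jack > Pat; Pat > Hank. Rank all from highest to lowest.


Constraints: Leo > Eve; Mia > Leo; Mia > Hank; Eve > Jack; Jack > Pat; Pat > Hank
Method: at each step, the next-highest is the one remaining person who never appears on the smaller side of a constraint between remaining people.
  Step 1: remaining {Pat, Jack, Eve, Leo, Hank, Mia}; on the smaller side: {Pat, Jack, Eve, Leo, Hank} → Mia is next (Mia > Leo; Mia > Hank).
  Step 2: remaining {Pat, Jack, Eve, Leo, Hank}; on the smaller side: {Pat, Jack, Eve, Hank} → Leo is next (Leo > Eve).
  Step 3: remaining {Pat, Jack, Eve, Hank}; on the smaller side: {Pat, Jack, Hank} → Eve is next (Eve > Jack).
  Step 4: remaining {Pat, Jack, Hank}; on the smaller side: {Pat, Hank} → Jack is next (Jack > Pat).
  Step 5: remaining {Pat, Hank}; on the smaller side: {Hank} → Pat is next (Pat > Hank).
  Step 6: only Hank remains → lowest.
Final ranking (highest to lowest):

Mia > Leo > Eve > Jack > Pat > Hank


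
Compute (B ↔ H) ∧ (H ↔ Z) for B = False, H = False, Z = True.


B = False, H = False, Z = True
Step 1: B ↔ H is true when B and H have the same value. Result: True
Step 2: H ↔ Z is true when H and Z have the same value. Result: False
Step 3: True ∧ False = False

False


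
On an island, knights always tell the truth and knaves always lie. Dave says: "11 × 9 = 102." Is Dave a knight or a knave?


Statement: "11 × 9 = 102."
Actual: 11 × 9 = 99
Claimed: 102
Statement is FALSE → Dave lies → Knave

Knave


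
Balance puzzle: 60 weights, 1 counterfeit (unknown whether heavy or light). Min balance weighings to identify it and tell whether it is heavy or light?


Let n = 60. 120 possibilities (n weights × lighter/heavier); each weighing has 3 outcomes.
Bound for k weighings: say the first weighing puts j weights on each pan. If it tips, the 2j weighed weights remain suspects (each with a known direction) and k-1 weighings give 3^(k-1) outcomes; 3^(k-1) is odd, so 2j ≤ 3^(k-1) - 1. If it balances, the n - 2j unweighed weights remain with direction unknown: 2(n - 2j) ≤ 3^(k-1) - 1 by the same parity argument. Adding, n ≤ (3^(k-1) - 1) + (3^(k-1) - 1)/2 = (3^k - 3)/2, and the classical three-group strategy achieves this (3 weights in 2 weighings, 12 in 3, 39 in 4, 120 in 5).
So we need the smallest k with (3^k - 3)/2 ≥ 60.
k = 4: (3^4 - 3)/2 = 39 < 60 ✗
k = 5: (3^5 - 3)/2 = 120 ≥ 60 ✓

5


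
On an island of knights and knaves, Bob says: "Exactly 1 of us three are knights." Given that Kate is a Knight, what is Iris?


Bob claims exactly 1 knights among Bob, Kate, Iris.
Given: Kate is a Knight.

Case 1: Bob is a Knight (tells truth)
  Then exactly 1 of the three are knights.
  Counting Bob, Kate: 2 knight(s) so far. Need -1 more → impossible.
Case 2: Bob is a Knave (lies)
  Then the count is NOT 1.
  If Iris = Knave, count = 1 = 1 → claim would be true, contradicts lie.
  If Iris = Knight, count = 2 ≠ 1 → lie confirmed ✓

Iris is a Knight.

Knight


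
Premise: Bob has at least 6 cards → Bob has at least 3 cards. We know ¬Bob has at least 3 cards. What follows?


Modus tollens: P → Q, ¬Q ⊢ ¬P
P: Bob has at least 6 cards
Q: Bob has at least 3 cards
We have P → Q and Q is false.
By modus tollens, P must be false.

It is not the case that Bob has at least 6 cards


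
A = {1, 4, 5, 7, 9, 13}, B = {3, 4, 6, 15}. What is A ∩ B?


A = {1, 4, 5, 7, 9, 13}
B = {3, 4, 6, 15}
Operation: intersection
Elements in both: 4

{4}


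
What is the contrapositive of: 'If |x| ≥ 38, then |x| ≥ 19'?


Original: If |x| ≥ 38, then |x| ≥ 19
Contrapositive: If ¬Q, then ¬P
Negate Q: not (|x| ≥ 19)
Negate P: not (|x| ≥ 38)

If not (|x| ≥ 19), then not (|x| ≥ 38).


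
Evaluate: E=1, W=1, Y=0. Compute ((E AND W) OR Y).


E AND W = 1&1 = 1
1 OR 0 = 1

1


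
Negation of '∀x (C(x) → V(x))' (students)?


Original: ∀x (C(x) → V(x))
Rule: ¬∀→∃, ¬∃→∀, negate predicate.
Negation: ∃x (C(x) ∧ ¬V(x))

∃x (C(x) ∧ ¬V(x))


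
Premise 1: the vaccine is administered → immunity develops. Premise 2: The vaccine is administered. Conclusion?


Modus ponens: P → Q, P ⊢ Q
P: the vaccine is administered
Q: immunity develops
We have P → Q and P is true.
By modus ponens, Q must be true.

Immunity develops


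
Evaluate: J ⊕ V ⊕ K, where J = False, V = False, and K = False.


J = False, V = False, K = False
Step 1: J ⊕ V = False XOR False = False
Step 2: False ⊕ K = False XOR False = False
XOR is true when an odd number of operands are true.

False


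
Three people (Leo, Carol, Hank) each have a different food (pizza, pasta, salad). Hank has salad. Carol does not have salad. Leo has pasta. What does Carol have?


From clues:
  Hank → salad
  Leo → pasta
By elimination, Carol gets the remaining.

pizza


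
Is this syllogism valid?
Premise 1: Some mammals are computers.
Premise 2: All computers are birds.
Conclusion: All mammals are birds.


Premise 1: Some mammals are computers.
Premise 2: All computers are birds.
Conclusion: All mammals are birds.
Fallacy: illicit minor. The minor term (mammals) is distributed in the conclusion ('All mammals ...') but undistributed in its premise ('Some mammals are computers' doesn't cover all mammals).
Only 'Some mammals are birds' follows, not 'All'.

Invalid


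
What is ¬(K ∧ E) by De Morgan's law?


De Morgan's law: ¬(P ∧ Q) ≡ ¬P ∨ ¬Q
¬(K ∧ E) = ¬K ∨ ¬E

¬K ∨ ¬E


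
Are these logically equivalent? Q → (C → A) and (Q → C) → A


Expression 1: Q → (C → A)
Expression 2: (Q → C) → A
Truth table (Q C A | Expr1 Expr2):
  T T T |   T     T
  T T F |   F     F
  T F T |   T     T
  T F F |   T     T
  F T T |   T     T
  F T F |   T     F   ← differ
  F F T |   T     T
  F F F |   T     F   ← differ
Counterexample: Q=F, C=T, A=F gives Expr1 = T but Expr2 = F, so the expressions are NOT logically equivalent.

No


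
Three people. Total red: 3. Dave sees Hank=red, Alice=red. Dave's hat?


Total red = 3, seen red = 2
Own red = 3 - 2 = 1
Dave's hat is red.

red


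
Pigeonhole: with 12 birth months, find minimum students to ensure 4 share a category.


Pigeonhole: to guarantee k in one of n categories, need (k-1)×n + 1.
k = 4, n = 12
Minimum = (4-1) × 12 + 1 = 3 × 12 + 1

37


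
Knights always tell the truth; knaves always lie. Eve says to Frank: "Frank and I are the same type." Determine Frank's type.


Eve says: "Frank and I are the same type."
Case 1: Eve is a Knight (truth-teller)
  Statement is true → they ARE the same → Frank is also a Knight
Case 2: Eve is a Knave (liar)
  Statement is false → they are NOT the same → Frank is a Knight
In both cases, Frank is a Knight.

Knight


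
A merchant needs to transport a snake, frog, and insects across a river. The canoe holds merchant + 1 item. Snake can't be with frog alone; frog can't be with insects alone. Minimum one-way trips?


1. merchant+frog → 2. merchant ← 3. merchant+snake → 4. merchant+frog ← 5. merchant+insects → 6. merchant ← 7. merchant+frog →
Minimum trips = 7

7


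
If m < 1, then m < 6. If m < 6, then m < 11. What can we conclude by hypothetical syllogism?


Hypothetical syllogism: P → Q, Q → R ⊢ P → R
Premise 1: m < 1 → m < 6
Premise 2: m < 6 → m < 11
Chain the implications: the middle term (m < 6) links the two.
Conclusion: If m < 1, then m < 11.

If m < 1, then m < 11.


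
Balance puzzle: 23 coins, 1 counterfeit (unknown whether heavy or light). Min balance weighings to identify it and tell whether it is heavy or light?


Let n = 23. 46 possibilities (n coins × lighter/heavier); each weighing has 3 outcomes.
Bound for k weighings: say the first weighing puts j coins on each pan. If it tips, the 2j weighed coins remain suspects (each with a known direction) and k-1 weighings give 3^(k-1) outcomes; 3^(k-1) is odd, so 2j ≤ 3^(k-1) - 1. If it balances, the n - 2j unweighed coins remain with direction unknown: 2(n - 2j) ≤ 3^(k-1) - 1 by the same parity argument. Adding, n ≤ (3^(k-1) - 1) + (3^(k-1) - 1)/2 = (3^k - 3)/2, and the classical three-group strategy achieves this (3 coins in 2 weighings, 12 in 3, 39 in 4, 120 in 5).
So we need the smallest k with (3^k - 3)/2 ≥ 23.
k = 3: (3^3 - 3)/2 = 12 < 23 ✗
k = 4: (3^4 - 3)/2 = 39 ≥ 23 ✓

4


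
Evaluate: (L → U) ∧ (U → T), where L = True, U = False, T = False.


L = True, U = False, T = False
Step 1: L → U is false only when L=True and U=False. Result: False
Step 2: U → T is false only when U=True and T=False. Result: True
Step 3: False ∧ True = False

False


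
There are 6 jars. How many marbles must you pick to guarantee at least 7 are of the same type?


Pigeonhole: to guarantee k in one of n categories, need (k-1)×n + 1.
k = 7, n = 6
Minimum = (7-1) × 6 + 1 = 6 × 6 + 1

37


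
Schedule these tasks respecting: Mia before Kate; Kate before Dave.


Constraints: Mia before Kate; Kate before Dave
Method: repeatedly schedule the remaining task that has no remaining task required before it.
  Step 1: remaining {Kate, Mia, Dave}; every task except Mia still has a predecessor pending → schedule Mia.
  Step 2: remaining {Kate, Dave}; every task except Kate still has a predecessor pending → schedule Kate.
  Step 3: only Dave remains → schedule Dave.
Resulting order:

Mia → Kate → Dave


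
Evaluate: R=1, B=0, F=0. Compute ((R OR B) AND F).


R OR B = 1|0 = 1
1 AND 0 = 0

0


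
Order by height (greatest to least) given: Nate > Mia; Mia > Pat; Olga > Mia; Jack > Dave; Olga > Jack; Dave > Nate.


Constraints: Nate > Mia; Mia > Pat; Olga > Mia; Jack > Dave; Olga > Jack; Dave > Nate
Method: at each step, the next-highest is the one remaining person who never appears on the smaller side of a constraint between remaining people.
  Step 1: remaining {Olga, Mia, Jack, Dave, Nate, Pat}; on the smaller side: {Mia, Jack, Dave, Nate, Pat} → Olga is next (Olga > Mia; Olga > Jack).
  Step 2: remaining {Mia, Jack, Dave, Nate, Pat}; on the smaller side: {Mia, Dave, Nate, Pat} → Jack is next (Jack > Dave).
  Step 3: remaining {Mia, Dave, Nate, Pat}; on the smaller side: {Mia, Nate, Pat} → Dave is next (Dave > Nate).
  Step 4: remaining {Mia, Nate, Pat}; on the smaller side: {Mia, Pat} → Nate is next (Nate > Mia).
  Step 5: remaining {Mia, Pat}; on the smaller side: {Pat} → Mia is next (Mia > Pat).
  Step 6: only Pat remains → lowest.
Final ranking (highest to lowest):

Olga > Jack > Dave > Nate > Mia > Pat


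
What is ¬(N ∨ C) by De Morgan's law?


De Morgan's law: ¬(P ∨ Q) ≡ ¬P ∧ ¬Q
¬(N ∨ C) = ¬N ∧ ¬C

¬N ∧ ¬C


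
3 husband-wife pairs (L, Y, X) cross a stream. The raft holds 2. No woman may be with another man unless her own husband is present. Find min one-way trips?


Label couples L, Y, X (H = husband, W = wife).
Counting alone: 6 people, the raft carries 2 and someone must bring it back, so each round trip nets at most +1 on the far side until the last crossing → at least 9 trips. The jealousy constraint makes 9 impossible; the shortest valid schedule has 11:
1. WL+WY →  (far: WL,WY; near: HL,HY,HX,WX)
2. WL ←       (far: WY; near: HL,HY,HX,WL,WX)
3. WL+WX →  (far: WL,WY,WX; near: HL,HY,HX)
4. WL ←       (far: WY,WX; near: HL,HY,HX,WL)
5. HY+HX →  (far: HY,WY,HX,WX; near: HL,WL)
6. HY+WY ←  (far: HX,WX; near: HL,WL,HY,WY)
7. HL+HY →  (far: HL,HY,HX,WX; near: WL,WY)
8. WX ←       (far: HL,HY,HX; near: WL,WY,WX)
9. WL+WY →  (far: HL,WL,HY,WY,HX; near: WX)
10. HX ←      (far: HL,WL,HY,WY; near: HX,WX)
11. HX+WX → (far: all six; near: empty)
In every state each wife is either with her husband or with no other man.
Minimum trips = 11

11


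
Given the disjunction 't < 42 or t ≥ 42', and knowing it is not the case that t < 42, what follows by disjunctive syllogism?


Disjunctive syllogism: P ∨ Q, ¬P ⊢ Q
Disjunction: t < 42 ∨ t ≥ 42
We know it is not the case that t < 42.
By disjunctive syllogism, the other disjunct must be true.

t ≥ 42


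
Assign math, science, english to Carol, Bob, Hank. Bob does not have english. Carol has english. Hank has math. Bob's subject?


From clues:
  Hank → math
  Carol → english
By elimination, Bob gets the remaining.

science


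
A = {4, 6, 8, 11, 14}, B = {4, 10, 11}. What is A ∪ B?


A = {4, 6, 8, 11, 14}
B = {4, 10, 11}
Operation: union
All elements combined: 4, 6, 8, 10, 11, 14

{4, 6, 8, 10, 11, 14}


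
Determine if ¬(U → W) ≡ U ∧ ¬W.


Expression 1: ¬(U → W)
Expression 2: U ∧ ¬W
Truth table (U W | Expr1 Expr2):
  T T |   F     F
  T F |   T     T
  F T |   F     F
  F F |   F     F
All 4 rows agree, so the expressions are logically equivalent.

Yes


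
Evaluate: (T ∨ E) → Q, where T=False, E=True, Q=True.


T = False, E = True, Q = True
Expression: (T ∨ E) → Q
Step 1: T ∨ E = False OR True = True
Step 2: (True) → Q = True → True (false only if antecedent True and consequent False) = True

True


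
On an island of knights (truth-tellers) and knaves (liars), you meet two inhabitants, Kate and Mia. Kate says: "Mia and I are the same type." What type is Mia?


Kate says: "Mia and I are the same type."
Case 1: Kate is a Knight (truth-teller)
  Statement is true → they ARE the same → Mia is also a Knight
Case 2: Kate is a Knave (liar)
  Statement is false → they are NOT the same → Mia is a Knight
In both cases, Mia is a Knight.

Knight


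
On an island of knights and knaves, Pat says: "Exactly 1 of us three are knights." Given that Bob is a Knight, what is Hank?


Pat claims exactly 1 knights among Pat, Bob, Hank.
Given: Bob is a Knight.

Case 1: Pat is a Knight (tells truth)
  Then exactly 1 of the three are knights.
  Counting Pat, Bob: 2 knight(s) so far. Need -1 more → impossible.
Case 2: Pat is a Knave (lies)
  Then the count is NOT 1.
  If Hank = Knave, count = 1 = 1 → claim would be true, contradicts lie.
  If Hank = Knight, count = 2 ≠ 1 → lie confirmed ✓

Hank is a Knight.

Knight


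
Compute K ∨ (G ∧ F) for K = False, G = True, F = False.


K = False, G = True, F = False
Step 1: G ∧ F = True AND False = False
Step 2: K ∨ False = False OR False = False
AND evaluated first (higher precedence); then OR applied.

False


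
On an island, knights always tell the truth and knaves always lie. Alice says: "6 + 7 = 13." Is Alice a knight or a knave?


Statement: "6 + 7 = 13."
Actual: 6 + 7 = 13
Claimed: 13
Statement is TRUE → Alice tells the truth → Knight

Knight


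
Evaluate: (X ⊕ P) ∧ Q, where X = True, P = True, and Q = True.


X = True, P = True, Q = True
Step 1: X ⊕ P = True XOR True = False
Step 2: False ∧ Q = False AND True = False
XOR true when exactly one of X,P is true; then AND with Q.

False


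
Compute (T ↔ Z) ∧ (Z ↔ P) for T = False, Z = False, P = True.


T = False, Z = False, P = True
Step 1: T ↔ Z is true when T and Z have the same value. Result: True
Step 2: Z ↔ P is true when Z and P have the same value. Result: False
Step 3: True ∧ False = False

False


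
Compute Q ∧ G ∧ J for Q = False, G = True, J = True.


Q = False, G = True, J = True
Step 1: Q ∧ G = False AND True = False
Step 2: (False) ∧ J = (False) AND True = False
AND is true only when ALL operands are true.

False
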